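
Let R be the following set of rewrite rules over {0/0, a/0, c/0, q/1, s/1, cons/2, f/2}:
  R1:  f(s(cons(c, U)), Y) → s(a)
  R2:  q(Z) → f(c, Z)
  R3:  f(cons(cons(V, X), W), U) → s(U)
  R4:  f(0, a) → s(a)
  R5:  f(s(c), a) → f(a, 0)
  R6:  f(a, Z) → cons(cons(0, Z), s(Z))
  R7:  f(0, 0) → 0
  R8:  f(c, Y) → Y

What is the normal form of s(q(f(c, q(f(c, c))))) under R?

1. s(q(f(c, q(f(c, c)))))  →  s(f(c, f(c, q(f(c, c)))))   [R2 at 1]
2. s(f(c, f(c, q(f(c, c)))))  →  s(f(c, q(f(c, c))))   [R8 at 1]
3. s(f(c, q(f(c, c))))  →  s(q(f(c, c)))   [R8 at 1]
4. s(q(f(c, c)))  →  s(f(c, f(c, c)))   [R2 at 1]
5. s(f(c, f(c, c)))  →  s(f(c, c))   [R8 at 1]
6. s(f(c, c))  →  s(c)   [R8 at 1]

s(c)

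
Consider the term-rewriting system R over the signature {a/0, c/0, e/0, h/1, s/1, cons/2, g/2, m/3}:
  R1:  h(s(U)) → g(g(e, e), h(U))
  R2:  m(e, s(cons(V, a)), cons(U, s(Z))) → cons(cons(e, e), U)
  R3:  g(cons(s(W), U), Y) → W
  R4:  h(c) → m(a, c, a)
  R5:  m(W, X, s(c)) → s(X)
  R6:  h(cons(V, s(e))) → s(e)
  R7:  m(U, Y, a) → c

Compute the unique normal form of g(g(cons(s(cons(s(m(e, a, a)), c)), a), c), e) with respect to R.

c

1. g(g(cons(s(cons(s(m(e, a, a)), c)), a), c), e)  →  g(cons(s(m(e, a, a)), c), e)   [R3 at 1]
2. g(cons(s(m(e, a, a)), c), e)  →  m(e, a, a)   [R3 at ε]
3. m(e, a, a)  →  c   [R7 at ε]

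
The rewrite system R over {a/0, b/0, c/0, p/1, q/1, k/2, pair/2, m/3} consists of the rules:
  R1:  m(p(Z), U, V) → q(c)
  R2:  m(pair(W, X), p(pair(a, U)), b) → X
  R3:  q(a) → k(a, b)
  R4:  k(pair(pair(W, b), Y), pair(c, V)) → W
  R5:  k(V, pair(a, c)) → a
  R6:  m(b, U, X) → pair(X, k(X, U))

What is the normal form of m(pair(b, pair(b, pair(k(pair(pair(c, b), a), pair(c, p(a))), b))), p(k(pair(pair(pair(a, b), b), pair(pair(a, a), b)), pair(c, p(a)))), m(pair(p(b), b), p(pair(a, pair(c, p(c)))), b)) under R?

1. m(pair(b, pair(b, pair(k(pair(pair(c, b), a), pair(c, p(a))), b))), p(k(pair(pair(pair(a, b), b), pair(pair(a, a), b)), pair(c, p(a)))), m(pair(p(b), b), p(pair(a, pair(c, p(c)))), b))  →  m(pair(b, pair(b, pair(c, b))), p(k(pair(pair(pair(a, b), b), pair(pair(a, a), b)), pair(c, p(a)))), m(pair(p(b), b), p(pair(a, pair(c, p(c)))), b))   [R4 at 1.2.2.1]
2. m(pair(b, pair(b, pair(c, b))), p(k(pair(pair(pair(a, b), b), pair(pair(a, a), b)), pair(c, p(a)))), m(pair(p(b), b), p(pair(a, pair(c, p(c)))), b))  →  m(pair(b, pair(b, pair(c, b))), p(pair(a, b)), m(pair(p(b), b), p(pair(a, pair(c, p(c)))), b))   [R4 at 2.1]
3. m(pair(b, pair(b, pair(c, b))), p(pair(a, b)), m(pair(p(b), b), p(pair(a, pair(c, p(c)))), b))  →  m(pair(b, pair(b, pair(c, b))), p(pair(a, b)), b)   [R2 at 3]
4. m(pair(b, pair(b, pair(c, b))), p(pair(a, b)), b)  →  pair(b, pair(c, b))   [R2 at ε]

pair(b, pair(c, b))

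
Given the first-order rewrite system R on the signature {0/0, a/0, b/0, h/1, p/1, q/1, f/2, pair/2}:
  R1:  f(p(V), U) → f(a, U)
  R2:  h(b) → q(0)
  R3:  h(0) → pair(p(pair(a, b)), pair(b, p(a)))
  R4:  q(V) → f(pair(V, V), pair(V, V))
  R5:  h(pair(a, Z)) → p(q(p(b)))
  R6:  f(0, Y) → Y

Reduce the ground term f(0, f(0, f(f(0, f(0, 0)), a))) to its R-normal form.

a

1. f(0, f(0, f(f(0, f(0, 0)), a)))  →  f(0, f(f(0, f(0, 0)), a))   [R6 at ε]
2. f(0, f(f(0, f(0, 0)), a))  →  f(f(0, f(0, 0)), a)   [R6 at ε]
3. f(f(0, f(0, 0)), a)  →  f(f(0, 0), a)   [R6 at 1]
4. f(f(0, 0), a)  →  f(0, a)   [R6 at 1]
5. f(0, a)  →  a   [R6 at ε]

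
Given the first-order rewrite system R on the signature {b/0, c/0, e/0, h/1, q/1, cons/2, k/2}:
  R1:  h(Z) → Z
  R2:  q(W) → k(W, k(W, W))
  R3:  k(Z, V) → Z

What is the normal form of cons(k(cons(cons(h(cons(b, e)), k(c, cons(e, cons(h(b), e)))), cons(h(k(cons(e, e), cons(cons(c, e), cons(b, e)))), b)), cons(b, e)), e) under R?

1. cons(k(cons(cons(h(cons(b, e)), k(c, cons(e, cons(h(b), e)))), cons(h(k(cons(e, e), cons(cons(c, e), cons(b, e)))), b)), cons(b, e)), e)  →  cons(cons(cons(h(cons(b, e)), k(c, cons(e, cons(h(b), e)))), cons(h(k(cons(e, e), cons(cons(c, e), cons(b, e)))), b)), e)   [R3 at 1]
2. cons(cons(cons(h(cons(b, e)), k(c, cons(e, cons(h(b), e)))), cons(h(k(cons(e, e), cons(cons(c, e), cons(b, e)))), b)), e)  →  cons(cons(cons(cons(b, e), k(c, cons(e, cons(h(b), e)))), cons(h(k(cons(e, e), cons(cons(c, e), cons(b, e)))), b)), e)   [R1 at 1.1.1]
3. cons(cons(cons(cons(b, e), k(c, cons(e, cons(h(b), e)))), cons(h(k(cons(e, e), cons(cons(c, e), cons(b, e)))), b)), e)  →  cons(cons(cons(cons(b, e), c), cons(h(k(cons(e, e), cons(cons(c, e), cons(b, e)))), b)), e)   [R3 at 1.1.2]
4. cons(cons(cons(cons(b, e), c), cons(h(k(cons(e, e), cons(cons(c, e), cons(b, e)))), b)), e)  →  cons(cons(cons(cons(b, e), c), cons(k(cons(e, e), cons(cons(c, e), cons(b, e))), b)), e)   [R1 at 1.2.1]
5. cons(cons(cons(cons(b, e), c), cons(k(cons(e, e), cons(cons(c, e), cons(b, e))), b)), e)  →  cons(cons(cons(cons(b, e), c), cons(cons(e, e), b)), e)   [R3 at 1.2.1]

cons(cons(cons(cons(b, e), c), cons(cons(e, e), b)), e)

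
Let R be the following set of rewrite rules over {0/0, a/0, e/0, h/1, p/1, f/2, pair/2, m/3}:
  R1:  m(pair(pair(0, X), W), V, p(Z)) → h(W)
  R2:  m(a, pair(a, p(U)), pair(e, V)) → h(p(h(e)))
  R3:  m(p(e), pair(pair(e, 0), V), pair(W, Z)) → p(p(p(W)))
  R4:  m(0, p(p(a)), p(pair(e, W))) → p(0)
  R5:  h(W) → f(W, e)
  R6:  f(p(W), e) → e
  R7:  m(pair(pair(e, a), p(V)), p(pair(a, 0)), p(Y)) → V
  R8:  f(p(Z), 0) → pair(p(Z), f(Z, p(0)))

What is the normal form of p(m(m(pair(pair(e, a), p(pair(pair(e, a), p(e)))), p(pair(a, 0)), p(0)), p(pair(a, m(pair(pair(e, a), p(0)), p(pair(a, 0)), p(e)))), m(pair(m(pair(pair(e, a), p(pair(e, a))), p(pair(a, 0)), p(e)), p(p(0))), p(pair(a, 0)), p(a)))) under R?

1. p(m(m(pair(pair(e, a), p(pair(pair(e, a), p(e)))), p(pair(a, 0)), p(0)), p(pair(a, m(pair(pair(e, a), p(0)), p(pair(a, 0)), p(e)))), m(pair(m(pair(pair(e, a), p(pair(e, a))), p(pair(a, 0)), p(e)), p(p(0))), p(pair(a, 0)), p(a))))  →  p(m(pair(pair(e, a), p(e)), p(pair(a, m(pair(pair(e, a), p(0)), p(pair(a, 0)), p(e)))), m(pair(m(pair(pair(e, a), p(pair(e, a))), p(pair(a, 0)), p(e)), p(p(0))), p(pair(a, 0)), p(a))))   [R7 at 1.1]
2. p(m(pair(pair(e, a), p(e)), p(pair(a, m(pair(pair(e, a), p(0)), p(pair(a, 0)), p(e)))), m(pair(m(pair(pair(e, a), p(pair(e, a))), p(pair(a, 0)), p(e)), p(p(0))), p(pair(a, 0)), p(a))))  →  p(m(pair(pair(e, a), p(e)), p(pair(a, 0)), m(pair(m(pair(pair(e, a), p(pair(e, a))), p(pair(a, 0)), p(e)), p(p(0))), p(pair(a, 0)), p(a))))   [R7 at 1.2.1.2]
3. p(m(pair(pair(e, a), p(e)), p(pair(a, 0)), m(pair(m(pair(pair(e, a), p(pair(e, a))), p(pair(a, 0)), p(e)), p(p(0))), p(pair(a, 0)), p(a))))  →  p(m(pair(pair(e, a), p(e)), p(pair(a, 0)), m(pair(pair(e, a), p(p(0))), p(pair(a, 0)), p(a))))   [R7 at 1.3.1.1]
4. p(m(pair(pair(e, a), p(e)), p(pair(a, 0)), m(pair(pair(e, a), p(p(0))), p(pair(a, 0)), p(a))))  →  p(m(pair(pair(e, a), p(e)), p(pair(a, 0)), p(0)))   [R7 at 1.3]
5. p(m(pair(pair(e, a), p(e)), p(pair(a, 0)), p(0)))  →  p(e)   [R7 at 1]

p(e)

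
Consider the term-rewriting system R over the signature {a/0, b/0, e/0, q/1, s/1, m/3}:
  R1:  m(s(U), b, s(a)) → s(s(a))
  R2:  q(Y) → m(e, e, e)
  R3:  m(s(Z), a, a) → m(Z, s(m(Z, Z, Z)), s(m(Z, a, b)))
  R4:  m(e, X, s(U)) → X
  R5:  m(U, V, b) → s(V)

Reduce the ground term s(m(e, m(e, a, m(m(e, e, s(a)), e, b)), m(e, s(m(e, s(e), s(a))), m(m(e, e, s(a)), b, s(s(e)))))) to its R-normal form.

s(a)

1. s(m(e, m(e, a, m(m(e, e, s(a)), e, b)), m(e, s(m(e, s(e), s(a))), m(m(e, e, s(a)), b, s(s(e))))))  →  s(m(e, m(e, a, s(e)), m(e, s(m(e, s(e), s(a))), m(m(e, e, s(a)), b, s(s(e))))))   [R5 at 1.2.3]
2. s(m(e, m(e, a, s(e)), m(e, s(m(e, s(e), s(a))), m(m(e, e, s(a)), b, s(s(e))))))  →  s(m(e, a, m(e, s(m(e, s(e), s(a))), m(m(e, e, s(a)), b, s(s(e))))))   [R4 at 1.2]
3. s(m(e, a, m(e, s(m(e, s(e), s(a))), m(m(e, e, s(a)), b, s(s(e))))))  →  s(m(e, a, m(e, s(s(e)), m(m(e, e, s(a)), b, s(s(e))))))   [R4 at 1.3.2.1]
4. s(m(e, a, m(e, s(s(e)), m(m(e, e, s(a)), b, s(s(e))))))  →  s(m(e, a, m(e, s(s(e)), m(e, b, s(s(e))))))   [R4 at 1.3.3.1]
5. s(m(e, a, m(e, s(s(e)), m(e, b, s(s(e))))))  →  s(m(e, a, m(e, s(s(e)), b)))   [R4 at 1.3.3]
6. s(m(e, a, m(e, s(s(e)), b)))  →  s(m(e, a, s(s(s(e)))))   [R5 at 1.3]
7. s(m(e, a, s(s(s(e)))))  →  s(a)   [R4 at 1]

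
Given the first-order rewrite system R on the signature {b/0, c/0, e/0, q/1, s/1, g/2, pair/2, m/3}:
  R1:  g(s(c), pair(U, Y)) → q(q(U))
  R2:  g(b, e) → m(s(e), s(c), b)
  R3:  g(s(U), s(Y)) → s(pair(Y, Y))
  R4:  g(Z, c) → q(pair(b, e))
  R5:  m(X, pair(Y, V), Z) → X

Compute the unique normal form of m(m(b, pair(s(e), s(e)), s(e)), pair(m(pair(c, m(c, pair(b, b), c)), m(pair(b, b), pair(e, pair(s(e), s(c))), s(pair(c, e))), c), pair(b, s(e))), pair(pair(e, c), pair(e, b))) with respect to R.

1. m(m(b, pair(s(e), s(e)), s(e)), pair(m(pair(c, m(c, pair(b, b), c)), m(pair(b, b), pair(e, pair(s(e), s(c))), s(pair(c, e))), c), pair(b, s(e))), pair(pair(e, c), pair(e, b)))  →  m(b, pair(s(e), s(e)), s(e))   [R5 at ε]
2. m(b, pair(s(e), s(e)), s(e))  →  b   [R5 at ε]

b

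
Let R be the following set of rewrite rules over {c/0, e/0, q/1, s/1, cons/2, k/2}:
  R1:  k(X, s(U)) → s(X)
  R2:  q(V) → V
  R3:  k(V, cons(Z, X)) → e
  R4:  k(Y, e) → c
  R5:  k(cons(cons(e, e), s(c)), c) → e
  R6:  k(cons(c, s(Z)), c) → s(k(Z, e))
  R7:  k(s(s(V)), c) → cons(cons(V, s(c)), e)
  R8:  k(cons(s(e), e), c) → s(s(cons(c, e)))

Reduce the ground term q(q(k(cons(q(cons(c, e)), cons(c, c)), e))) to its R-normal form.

c

1. q(q(k(cons(q(cons(c, e)), cons(c, c)), e)))  →  q(k(cons(q(cons(c, e)), cons(c, c)), e))   [R2 at ε]
2. q(k(cons(q(cons(c, e)), cons(c, c)), e))  →  k(cons(q(cons(c, e)), cons(c, c)), e)   [R2 at ε]
3. k(cons(q(cons(c, e)), cons(c, c)), e)  →  c   [R4 at ε]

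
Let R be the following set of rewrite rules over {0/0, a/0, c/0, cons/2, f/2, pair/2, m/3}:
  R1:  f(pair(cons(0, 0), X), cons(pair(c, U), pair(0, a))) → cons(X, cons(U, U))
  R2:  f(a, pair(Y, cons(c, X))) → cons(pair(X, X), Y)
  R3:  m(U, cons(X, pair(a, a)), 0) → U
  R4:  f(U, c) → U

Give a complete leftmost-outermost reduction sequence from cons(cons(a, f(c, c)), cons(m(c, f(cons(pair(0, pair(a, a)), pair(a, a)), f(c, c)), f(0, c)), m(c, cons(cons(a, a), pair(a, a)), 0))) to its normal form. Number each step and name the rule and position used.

cons(cons(a, c), cons(c, c))

1. cons(cons(a, f(c, c)), cons(m(c, f(cons(pair(0, pair(a, a)), pair(a, a)), f(c, c)), f(0, c)), m(c, cons(cons(a, a), pair(a, a)), 0)))  →  cons(cons(a, c), cons(m(c, f(cons(pair(0, pair(a, a)), pair(a, a)), f(c, c)), f(0, c)), m(c, cons(cons(a, a), pair(a, a)), 0)))   [R4 at 1.2]
2. cons(cons(a, c), cons(m(c, f(cons(pair(0, pair(a, a)), pair(a, a)), f(c, c)), f(0, c)), m(c, cons(cons(a, a), pair(a, a)), 0)))  →  cons(cons(a, c), cons(m(c, f(cons(pair(0, pair(a, a)), pair(a, a)), c), f(0, c)), m(c, cons(cons(a, a), pair(a, a)), 0)))   [R4 at 2.1.2.2]
3. cons(cons(a, c), cons(m(c, f(cons(pair(0, pair(a, a)), pair(a, a)), c), f(0, c)), m(c, cons(cons(a, a), pair(a, a)), 0)))  →  cons(cons(a, c), cons(m(c, cons(pair(0, pair(a, a)), pair(a, a)), f(0, c)), m(c, cons(cons(a, a), pair(a, a)), 0)))   [R4 at 2.1.2]
4. cons(cons(a, c), cons(m(c, cons(pair(0, pair(a, a)), pair(a, a)), f(0, c)), m(c, cons(cons(a, a), pair(a, a)), 0)))  →  cons(cons(a, c), cons(m(c, cons(pair(0, pair(a, a)), pair(a, a)), 0), m(c, cons(cons(a, a), pair(a, a)), 0)))   [R4 at 2.1.3]
5. cons(cons(a, c), cons(m(c, cons(pair(0, pair(a, a)), pair(a, a)), 0), m(c, cons(cons(a, a), pair(a, a)), 0)))  →  cons(cons(a, c), cons(c, m(c, cons(cons(a, a), pair(a, a)), 0)))   [R3 at 2.1]
6. cons(cons(a, c), cons(c, m(c, cons(cons(a, a), pair(a, a)), 0)))  →  cons(cons(a, c), cons(c, c))   [R3 at 2.2]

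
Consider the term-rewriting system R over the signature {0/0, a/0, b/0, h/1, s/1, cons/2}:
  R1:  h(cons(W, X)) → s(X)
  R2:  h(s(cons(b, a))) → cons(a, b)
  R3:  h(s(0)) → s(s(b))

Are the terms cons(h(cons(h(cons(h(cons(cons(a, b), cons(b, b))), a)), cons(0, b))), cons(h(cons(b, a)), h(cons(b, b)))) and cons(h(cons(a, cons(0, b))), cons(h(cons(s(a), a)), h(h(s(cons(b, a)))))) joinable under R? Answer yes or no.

yes — NF(t₁) = cons(s(cons(0, b)), cons(s(a), s(b))), NF(t₂) = cons(s(cons(0, b)), cons(s(a), s(b)))

Reduce t₁ = cons(h(cons(h(cons(h(cons(cons(a, b), cons(b, b))), a)), cons(0, b))), cons(h(cons(b, a)), h(cons(b, b)))):
1. cons(h(cons(h(cons(h(cons(cons(a, b), cons(b, b))), a)), cons(0, b))), cons(h(cons(b, a)), h(cons(b, b))))  →  cons(s(cons(0, b)), cons(h(cons(b, a)), h(cons(b, b))))   [R1 at 1]
2. cons(s(cons(0, b)), cons(h(cons(b, a)), h(cons(b, b))))  →  cons(s(cons(0, b)), cons(s(a), h(cons(b, b))))   [R1 at 2.1]
3. cons(s(cons(0, b)), cons(s(a), h(cons(b, b))))  →  cons(s(cons(0, b)), cons(s(a), s(b)))   [R1 at 2.2]

Reduce t₂ = cons(h(cons(a, cons(0, b))), cons(h(cons(s(a), a)), h(h(s(cons(b, a)))))):
1. cons(h(cons(a, cons(0, b))), cons(h(cons(s(a), a)), h(h(s(cons(b, a))))))  →  cons(s(cons(0, b)), cons(h(cons(s(a), a)), h(h(s(cons(b, a))))))   [R1 at 1]
2. cons(s(cons(0, b)), cons(h(cons(s(a), a)), h(h(s(cons(b, a))))))  →  cons(s(cons(0, b)), cons(s(a), h(h(s(cons(b, a))))))   [R1 at 2.1]
3. cons(s(cons(0, b)), cons(s(a), h(h(s(cons(b, a))))))  →  cons(s(cons(0, b)), cons(s(a), h(cons(a, b))))   [R2 at 2.2.1]
4. cons(s(cons(0, b)), cons(s(a), h(cons(a, b))))  →  cons(s(cons(0, b)), cons(s(a), s(b)))   [R1 at 2.2]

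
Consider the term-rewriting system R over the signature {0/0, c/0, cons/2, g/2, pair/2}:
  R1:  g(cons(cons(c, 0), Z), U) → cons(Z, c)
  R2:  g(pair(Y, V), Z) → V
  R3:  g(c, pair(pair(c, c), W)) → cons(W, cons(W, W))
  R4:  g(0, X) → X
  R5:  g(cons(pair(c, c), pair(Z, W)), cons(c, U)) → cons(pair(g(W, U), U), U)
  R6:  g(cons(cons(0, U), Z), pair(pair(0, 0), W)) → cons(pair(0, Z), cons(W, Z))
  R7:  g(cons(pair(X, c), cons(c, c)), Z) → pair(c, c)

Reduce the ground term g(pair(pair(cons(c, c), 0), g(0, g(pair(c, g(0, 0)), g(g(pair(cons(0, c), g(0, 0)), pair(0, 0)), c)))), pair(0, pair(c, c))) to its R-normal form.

0

1. g(pair(pair(cons(c, c), 0), g(0, g(pair(c, g(0, 0)), g(g(pair(cons(0, c), g(0, 0)), pair(0, 0)), c)))), pair(0, pair(c, c)))  →  g(0, g(pair(c, g(0, 0)), g(g(pair(cons(0, c), g(0, 0)), pair(0, 0)), c)))   [R2 at ε]
2. g(0, g(pair(c, g(0, 0)), g(g(pair(cons(0, c), g(0, 0)), pair(0, 0)), c)))  →  g(pair(c, g(0, 0)), g(g(pair(cons(0, c), g(0, 0)), pair(0, 0)), c))   [R4 at ε]
3. g(pair(c, g(0, 0)), g(g(pair(cons(0, c), g(0, 0)), pair(0, 0)), c))  →  g(0, 0)   [R2 at ε]
4. g(0, 0)  →  0   [R4 at ε]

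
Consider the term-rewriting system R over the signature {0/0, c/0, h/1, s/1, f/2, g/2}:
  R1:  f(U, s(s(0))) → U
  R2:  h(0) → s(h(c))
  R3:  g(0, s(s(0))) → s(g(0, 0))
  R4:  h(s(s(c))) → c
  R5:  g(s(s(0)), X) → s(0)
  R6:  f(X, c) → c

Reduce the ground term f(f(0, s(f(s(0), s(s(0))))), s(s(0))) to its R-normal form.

0

1. f(f(0, s(f(s(0), s(s(0))))), s(s(0)))  →  f(0, s(f(s(0), s(s(0)))))   [R1 at ε]
2. f(0, s(f(s(0), s(s(0)))))  →  f(0, s(s(0)))   [R1 at 2.1]
3. f(0, s(s(0)))  →  0   [R1 at ε]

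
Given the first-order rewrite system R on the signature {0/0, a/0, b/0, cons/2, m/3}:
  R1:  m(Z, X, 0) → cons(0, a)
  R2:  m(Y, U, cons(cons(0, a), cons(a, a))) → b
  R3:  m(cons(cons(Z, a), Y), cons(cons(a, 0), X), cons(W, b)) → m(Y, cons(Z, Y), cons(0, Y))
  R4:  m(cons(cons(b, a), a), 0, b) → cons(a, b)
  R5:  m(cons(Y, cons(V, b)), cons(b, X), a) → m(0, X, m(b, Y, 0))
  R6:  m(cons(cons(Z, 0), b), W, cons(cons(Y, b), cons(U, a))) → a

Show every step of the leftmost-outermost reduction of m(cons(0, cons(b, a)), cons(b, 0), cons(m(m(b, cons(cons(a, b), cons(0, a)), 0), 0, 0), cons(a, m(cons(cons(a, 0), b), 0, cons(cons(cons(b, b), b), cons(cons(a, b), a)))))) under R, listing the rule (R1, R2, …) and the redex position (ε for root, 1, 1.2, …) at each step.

b

1. m(cons(0, cons(b, a)), cons(b, 0), cons(m(m(b, cons(cons(a, b), cons(0, a)), 0), 0, 0), cons(a, m(cons(cons(a, 0), b), 0, cons(cons(cons(b, b), b), cons(cons(a, b), a))))))  →  m(cons(0, cons(b, a)), cons(b, 0), cons(cons(0, a), cons(a, m(cons(cons(a, 0), b), 0, cons(cons(cons(b, b), b), cons(cons(a, b), a))))))   [R1 at 3.1]
2. m(cons(0, cons(b, a)), cons(b, 0), cons(cons(0, a), cons(a, m(cons(cons(a, 0), b), 0, cons(cons(cons(b, b), b), cons(cons(a, b), a))))))  →  m(cons(0, cons(b, a)), cons(b, 0), cons(cons(0, a), cons(a, a)))   [R6 at 3.2.2]
3. m(cons(0, cons(b, a)), cons(b, 0), cons(cons(0, a), cons(a, a)))  →  b   [R2 at ε]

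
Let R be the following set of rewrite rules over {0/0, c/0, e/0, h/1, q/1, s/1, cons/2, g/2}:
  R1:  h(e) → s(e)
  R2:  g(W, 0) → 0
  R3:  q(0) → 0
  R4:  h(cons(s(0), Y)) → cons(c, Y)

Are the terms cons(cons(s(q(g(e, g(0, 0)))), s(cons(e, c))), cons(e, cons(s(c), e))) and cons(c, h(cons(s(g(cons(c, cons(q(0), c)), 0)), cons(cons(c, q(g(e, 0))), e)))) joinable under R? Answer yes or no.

no — NF(t₁) = cons(cons(s(0), s(cons(e, c))), cons(e, cons(s(c), e))), NF(t₂) = cons(c, cons(c, cons(cons(c, 0), e)))

Reduce t₁ = cons(cons(s(q(g(e, g(0, 0)))), s(cons(e, c))), cons(e, cons(s(c), e))):
1. cons(cons(s(q(g(e, g(0, 0)))), s(cons(e, c))), cons(e, cons(s(c), e)))  →  cons(cons(s(q(g(e, 0))), s(cons(e, c))), cons(e, cons(s(c), e)))   [R2 at 1.1.1.1.2]
2. cons(cons(s(q(g(e, 0))), s(cons(e, c))), cons(e, cons(s(c), e)))  →  cons(cons(s(q(0)), s(cons(e, c))), cons(e, cons(s(c), e)))   [R2 at 1.1.1.1]
3. cons(cons(s(q(0)), s(cons(e, c))), cons(e, cons(s(c), e)))  →  cons(cons(s(0), s(cons(e, c))), cons(e, cons(s(c), e)))   [R3 at 1.1.1]

Reduce t₂ = cons(c, h(cons(s(g(cons(c, cons(q(0), c)), 0)), cons(cons(c, q(g(e, 0))), e)))):
1. cons(c, h(cons(s(g(cons(c, cons(q(0), c)), 0)), cons(cons(c, q(g(e, 0))), e))))  →  cons(c, h(cons(s(0), cons(cons(c, q(g(e, 0))), e))))   [R2 at 2.1.1.1]
2. cons(c, h(cons(s(0), cons(cons(c, q(g(e, 0))), e))))  →  cons(c, cons(c, cons(cons(c, q(g(e, 0))), e)))   [R4 at 2]
3. cons(c, cons(c, cons(cons(c, q(g(e, 0))), e)))  →  cons(c, cons(c, cons(cons(c, q(0)), e)))   [R2 at 2.2.1.2.1]
4. cons(c, cons(c, cons(cons(c, q(0)), e)))  →  cons(c, cons(c, cons(cons(c, 0), e)))   [R3 at 2.2.1.2]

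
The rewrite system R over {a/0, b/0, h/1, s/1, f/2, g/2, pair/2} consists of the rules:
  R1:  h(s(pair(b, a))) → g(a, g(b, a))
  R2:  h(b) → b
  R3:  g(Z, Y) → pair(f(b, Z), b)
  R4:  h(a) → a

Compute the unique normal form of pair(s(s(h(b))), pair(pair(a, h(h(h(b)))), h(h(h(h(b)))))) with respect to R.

1. pair(s(s(h(b))), pair(pair(a, h(h(h(b)))), h(h(h(h(b))))))  →  pair(s(s(b)), pair(pair(a, h(h(h(b)))), h(h(h(h(b))))))   [R2 at 1.1.1]
2. pair(s(s(b)), pair(pair(a, h(h(h(b)))), h(h(h(h(b))))))  →  pair(s(s(b)), pair(pair(a, h(h(b))), h(h(h(h(b))))))   [R2 at 2.1.2.1.1]
3. pair(s(s(b)), pair(pair(a, h(h(b))), h(h(h(h(b))))))  →  pair(s(s(b)), pair(pair(a, h(b)), h(h(h(h(b))))))   [R2 at 2.1.2.1]
4. pair(s(s(b)), pair(pair(a, h(b)), h(h(h(h(b))))))  →  pair(s(s(b)), pair(pair(a, b), h(h(h(h(b))))))   [R2 at 2.1.2]
5. pair(s(s(b)), pair(pair(a, b), h(h(h(h(b))))))  →  pair(s(s(b)), pair(pair(a, b), h(h(h(b)))))   [R2 at 2.2.1.1.1]
6. pair(s(s(b)), pair(pair(a, b), h(h(h(b)))))  →  pair(s(s(b)), pair(pair(a, b), h(h(b))))   [R2 at 2.2.1.1]
7. pair(s(s(b)), pair(pair(a, b), h(h(b))))  →  pair(s(s(b)), pair(pair(a, b), h(b)))   [R2 at 2.2.1]
8. pair(s(s(b)), pair(pair(a, b), h(b)))  →  pair(s(s(b)), pair(pair(a, b), b))   [R2 at 2.2]

pair(s(s(b)), pair(pair(a, b), b))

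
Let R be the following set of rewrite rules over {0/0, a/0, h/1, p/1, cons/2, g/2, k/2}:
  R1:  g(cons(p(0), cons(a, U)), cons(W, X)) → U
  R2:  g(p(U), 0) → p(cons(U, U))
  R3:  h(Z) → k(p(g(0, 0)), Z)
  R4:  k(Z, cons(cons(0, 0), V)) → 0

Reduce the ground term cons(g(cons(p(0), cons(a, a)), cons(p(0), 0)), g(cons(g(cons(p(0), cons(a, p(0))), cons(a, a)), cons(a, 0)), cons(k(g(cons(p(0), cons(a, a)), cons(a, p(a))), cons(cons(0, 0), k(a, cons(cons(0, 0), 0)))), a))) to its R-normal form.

cons(a, 0)

1. cons(g(cons(p(0), cons(a, a)), cons(p(0), 0)), g(cons(g(cons(p(0), cons(a, p(0))), cons(a, a)), cons(a, 0)), cons(k(g(cons(p(0), cons(a, a)), cons(a, p(a))), cons(cons(0, 0), k(a, cons(cons(0, 0), 0)))), a)))  →  cons(a, g(cons(g(cons(p(0), cons(a, p(0))), cons(a, a)), cons(a, 0)), cons(k(g(cons(p(0), cons(a, a)), cons(a, p(a))), cons(cons(0, 0), k(a, cons(cons(0, 0), 0)))), a)))   [R1 at 1]
2. cons(a, g(cons(g(cons(p(0), cons(a, p(0))), cons(a, a)), cons(a, 0)), cons(k(g(cons(p(0), cons(a, a)), cons(a, p(a))), cons(cons(0, 0), k(a, cons(cons(0, 0), 0)))), a)))  →  cons(a, g(cons(p(0), cons(a, 0)), cons(k(g(cons(p(0), cons(a, a)), cons(a, p(a))), cons(cons(0, 0), k(a, cons(cons(0, 0), 0)))), a)))   [R1 at 2.1.1]
3. cons(a, g(cons(p(0), cons(a, 0)), cons(k(g(cons(p(0), cons(a, a)), cons(a, p(a))), cons(cons(0, 0), k(a, cons(cons(0, 0), 0)))), a)))  →  cons(a, 0)   [R1 at 2]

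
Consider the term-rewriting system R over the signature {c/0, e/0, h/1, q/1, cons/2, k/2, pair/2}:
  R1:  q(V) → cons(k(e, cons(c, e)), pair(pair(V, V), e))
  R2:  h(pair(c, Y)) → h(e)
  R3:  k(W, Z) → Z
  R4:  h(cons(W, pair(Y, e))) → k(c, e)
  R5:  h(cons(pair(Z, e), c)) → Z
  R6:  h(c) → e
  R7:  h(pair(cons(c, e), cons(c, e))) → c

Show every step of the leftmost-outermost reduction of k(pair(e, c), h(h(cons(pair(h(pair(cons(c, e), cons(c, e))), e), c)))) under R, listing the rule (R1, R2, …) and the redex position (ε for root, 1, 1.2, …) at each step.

1. k(pair(e, c), h(h(cons(pair(h(pair(cons(c, e), cons(c, e))), e), c))))  →  h(h(cons(pair(h(pair(cons(c, e), cons(c, e))), e), c)))   [R3 at ε]
2. h(h(cons(pair(h(pair(cons(c, e), cons(c, e))), e), c)))  →  h(h(pair(cons(c, e), cons(c, e))))   [R5 at 1]
3. h(h(pair(cons(c, e), cons(c, e))))  →  h(c)   [R7 at 1]
4. h(c)  →  e   [R6 at ε]

e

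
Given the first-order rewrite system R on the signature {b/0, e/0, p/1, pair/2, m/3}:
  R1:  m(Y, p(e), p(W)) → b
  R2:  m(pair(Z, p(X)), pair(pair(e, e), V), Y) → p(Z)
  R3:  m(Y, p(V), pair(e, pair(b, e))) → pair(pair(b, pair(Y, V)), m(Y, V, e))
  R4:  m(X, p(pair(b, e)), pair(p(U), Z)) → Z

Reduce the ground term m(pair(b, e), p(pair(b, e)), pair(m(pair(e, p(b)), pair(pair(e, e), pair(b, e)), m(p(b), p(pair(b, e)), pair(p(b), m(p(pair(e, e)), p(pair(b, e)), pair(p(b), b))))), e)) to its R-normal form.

e

1. m(pair(b, e), p(pair(b, e)), pair(m(pair(e, p(b)), pair(pair(e, e), pair(b, e)), m(p(b), p(pair(b, e)), pair(p(b), m(p(pair(e, e)), p(pair(b, e)), pair(p(b), b))))), e))  →  m(pair(b, e), p(pair(b, e)), pair(p(e), e))   [R2 at 3.1]
2. m(pair(b, e), p(pair(b, e)), pair(p(e), e))  →  e   [R4 at ε]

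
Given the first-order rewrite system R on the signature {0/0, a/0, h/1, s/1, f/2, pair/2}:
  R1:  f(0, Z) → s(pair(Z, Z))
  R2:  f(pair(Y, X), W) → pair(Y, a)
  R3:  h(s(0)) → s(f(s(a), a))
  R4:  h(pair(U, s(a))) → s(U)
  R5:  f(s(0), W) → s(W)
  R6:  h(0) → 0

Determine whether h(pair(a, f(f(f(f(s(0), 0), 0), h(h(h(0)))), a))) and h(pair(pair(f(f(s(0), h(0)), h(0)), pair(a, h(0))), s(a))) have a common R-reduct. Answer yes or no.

Reduce t₁ = h(pair(a, f(f(f(f(s(0), 0), 0), h(h(h(0)))), a))):
1. h(pair(a, f(f(f(f(s(0), 0), 0), h(h(h(0)))), a)))  →  h(pair(a, f(f(f(s(0), 0), h(h(h(0)))), a)))   [R5 at 1.2.1.1.1]
2. h(pair(a, f(f(f(s(0), 0), h(h(h(0)))), a)))  →  h(pair(a, f(f(s(0), h(h(h(0)))), a)))   [R5 at 1.2.1.1]
3. h(pair(a, f(f(s(0), h(h(h(0)))), a)))  →  h(pair(a, f(s(h(h(h(0)))), a)))   [R5 at 1.2.1]
4. h(pair(a, f(s(h(h(h(0)))), a)))  →  h(pair(a, f(s(h(h(0))), a)))   [R6 at 1.2.1.1.1.1]
5. h(pair(a, f(s(h(h(0))), a)))  →  h(pair(a, f(s(h(0)), a)))   [R6 at 1.2.1.1.1]
6. h(pair(a, f(s(h(0)), a)))  →  h(pair(a, f(s(0), a)))   [R6 at 1.2.1.1]
7. h(pair(a, f(s(0), a)))  →  h(pair(a, s(a)))   [R5 at 1.2]
8. h(pair(a, s(a)))  →  s(a)   [R4 at ε]

Reduce t₂ = h(pair(pair(f(f(s(0), h(0)), h(0)), pair(a, h(0))), s(a))):
1. h(pair(pair(f(f(s(0), h(0)), h(0)), pair(a, h(0))), s(a)))  →  s(pair(f(f(s(0), h(0)), h(0)), pair(a, h(0))))   [R4 at ε]
2. s(pair(f(f(s(0), h(0)), h(0)), pair(a, h(0))))  →  s(pair(f(s(h(0)), h(0)), pair(a, h(0))))   [R5 at 1.1.1]
3. s(pair(f(s(h(0)), h(0)), pair(a, h(0))))  →  s(pair(f(s(0), h(0)), pair(a, h(0))))   [R6 at 1.1.1.1]
4. s(pair(f(s(0), h(0)), pair(a, h(0))))  →  s(pair(s(h(0)), pair(a, h(0))))   [R5 at 1.1]
5. s(pair(s(h(0)), pair(a, h(0))))  →  s(pair(s(0), pair(a, h(0))))   [R6 at 1.1.1]
6. s(pair(s(0), pair(a, h(0))))  →  s(pair(s(0), pair(a, 0)))   [R6 at 1.2.2]

no — NF(t₁) = s(a), NF(t₂) = s(pair(s(0), pair(a, 0)))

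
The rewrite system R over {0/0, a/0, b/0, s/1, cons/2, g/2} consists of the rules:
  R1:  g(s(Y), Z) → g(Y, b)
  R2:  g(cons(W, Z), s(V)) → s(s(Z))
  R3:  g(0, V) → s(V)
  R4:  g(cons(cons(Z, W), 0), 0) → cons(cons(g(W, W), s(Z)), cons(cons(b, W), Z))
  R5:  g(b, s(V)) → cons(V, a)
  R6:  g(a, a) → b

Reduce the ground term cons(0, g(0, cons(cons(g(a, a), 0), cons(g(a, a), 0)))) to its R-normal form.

cons(0, s(cons(cons(b, 0), cons(b, 0))))

1. cons(0, g(0, cons(cons(g(a, a), 0), cons(g(a, a), 0))))  →  cons(0, s(cons(cons(g(a, a), 0), cons(g(a, a), 0))))   [R3 at 2]
2. cons(0, s(cons(cons(g(a, a), 0), cons(g(a, a), 0))))  →  cons(0, s(cons(cons(b, 0), cons(g(a, a), 0))))   [R6 at 2.1.1.1]
3. cons(0, s(cons(cons(b, 0), cons(g(a, a), 0))))  →  cons(0, s(cons(cons(b, 0), cons(b, 0))))   [R6 at 2.1.2.1]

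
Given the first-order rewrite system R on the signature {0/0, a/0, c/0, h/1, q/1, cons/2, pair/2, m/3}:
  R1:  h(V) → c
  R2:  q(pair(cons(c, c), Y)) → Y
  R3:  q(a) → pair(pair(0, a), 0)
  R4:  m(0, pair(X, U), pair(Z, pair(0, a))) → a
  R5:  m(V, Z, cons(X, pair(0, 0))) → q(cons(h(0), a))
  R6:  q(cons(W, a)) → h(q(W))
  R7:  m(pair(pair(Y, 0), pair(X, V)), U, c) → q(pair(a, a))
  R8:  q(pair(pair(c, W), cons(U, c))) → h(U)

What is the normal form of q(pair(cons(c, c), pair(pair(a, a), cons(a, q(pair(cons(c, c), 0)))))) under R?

1. q(pair(cons(c, c), pair(pair(a, a), cons(a, q(pair(cons(c, c), 0))))))  →  pair(pair(a, a), cons(a, q(pair(cons(c, c), 0))))   [R2 at ε]
2. pair(pair(a, a), cons(a, q(pair(cons(c, c), 0))))  →  pair(pair(a, a), cons(a, 0))   [R2 at 2.2]

pair(pair(a, a), cons(a, 0))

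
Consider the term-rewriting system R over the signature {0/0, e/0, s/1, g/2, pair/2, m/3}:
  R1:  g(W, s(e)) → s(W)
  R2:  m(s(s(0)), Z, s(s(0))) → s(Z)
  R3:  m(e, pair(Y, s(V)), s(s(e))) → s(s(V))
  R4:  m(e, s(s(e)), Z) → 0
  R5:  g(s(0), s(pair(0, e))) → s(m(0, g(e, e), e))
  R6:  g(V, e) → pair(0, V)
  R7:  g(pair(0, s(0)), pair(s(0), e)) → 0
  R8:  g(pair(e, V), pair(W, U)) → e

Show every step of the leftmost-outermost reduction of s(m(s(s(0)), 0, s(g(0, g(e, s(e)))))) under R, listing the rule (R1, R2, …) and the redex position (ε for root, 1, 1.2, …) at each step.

s(s(0))

1. s(m(s(s(0)), 0, s(g(0, g(e, s(e))))))  →  s(m(s(s(0)), 0, s(g(0, s(e)))))   [R1 at 1.3.1.2]
2. s(m(s(s(0)), 0, s(g(0, s(e)))))  →  s(m(s(s(0)), 0, s(s(0))))   [R1 at 1.3.1]
3. s(m(s(s(0)), 0, s(s(0))))  →  s(s(0))   [R2 at 1]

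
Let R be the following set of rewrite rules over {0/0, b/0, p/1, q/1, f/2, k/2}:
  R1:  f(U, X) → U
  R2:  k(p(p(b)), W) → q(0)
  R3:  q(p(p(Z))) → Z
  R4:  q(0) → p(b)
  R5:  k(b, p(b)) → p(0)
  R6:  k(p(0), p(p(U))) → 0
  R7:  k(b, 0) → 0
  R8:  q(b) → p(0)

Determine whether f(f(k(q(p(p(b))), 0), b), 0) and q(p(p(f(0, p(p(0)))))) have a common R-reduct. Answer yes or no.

yes — NF(t₁) = 0, NF(t₂) = 0

Reduce t₁ = f(f(k(q(p(p(b))), 0), b), 0):
1. f(f(k(q(p(p(b))), 0), b), 0)  →  f(k(q(p(p(b))), 0), b)   [R1 at ε]
2. f(k(q(p(p(b))), 0), b)  →  k(q(p(p(b))), 0)   [R1 at ε]
3. k(q(p(p(b))), 0)  →  k(b, 0)   [R3 at 1]
4. k(b, 0)  →  0   [R7 at ε]

Reduce t₂ = q(p(p(f(0, p(p(0)))))):
1. q(p(p(f(0, p(p(0))))))  →  f(0, p(p(0)))   [R3 at ε]
2. f(0, p(p(0)))  →  0   [R1 at ε]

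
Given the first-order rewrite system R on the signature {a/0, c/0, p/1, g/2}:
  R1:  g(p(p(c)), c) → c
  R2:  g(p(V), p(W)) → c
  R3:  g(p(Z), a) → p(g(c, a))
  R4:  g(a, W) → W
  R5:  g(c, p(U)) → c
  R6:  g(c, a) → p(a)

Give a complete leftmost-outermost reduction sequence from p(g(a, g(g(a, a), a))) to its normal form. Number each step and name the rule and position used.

1. p(g(a, g(g(a, a), a)))  →  p(g(g(a, a), a))   [R4 at 1]
2. p(g(g(a, a), a))  →  p(g(a, a))   [R4 at 1.1]
3. p(g(a, a))  →  p(a)   [R4 at 1]

p(a)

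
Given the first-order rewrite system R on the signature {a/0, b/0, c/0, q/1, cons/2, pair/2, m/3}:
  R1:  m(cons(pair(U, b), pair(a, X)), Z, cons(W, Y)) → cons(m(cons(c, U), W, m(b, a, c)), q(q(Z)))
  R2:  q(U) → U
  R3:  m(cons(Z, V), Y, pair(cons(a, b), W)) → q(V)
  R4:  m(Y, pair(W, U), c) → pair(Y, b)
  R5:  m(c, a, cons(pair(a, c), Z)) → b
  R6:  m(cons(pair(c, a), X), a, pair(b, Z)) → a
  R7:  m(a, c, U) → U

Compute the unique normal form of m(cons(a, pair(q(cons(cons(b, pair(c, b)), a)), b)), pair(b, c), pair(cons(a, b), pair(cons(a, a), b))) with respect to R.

pair(cons(cons(b, pair(c, b)), a), b)

1. m(cons(a, pair(q(cons(cons(b, pair(c, b)), a)), b)), pair(b, c), pair(cons(a, b), pair(cons(a, a), b)))  →  q(pair(q(cons(cons(b, pair(c, b)), a)), b))   [R3 at ε]
2. q(pair(q(cons(cons(b, pair(c, b)), a)), b))  →  pair(q(cons(cons(b, pair(c, b)), a)), b)   [R2 at ε]
3. pair(q(cons(cons(b, pair(c, b)), a)), b)  →  pair(cons(cons(b, pair(c, b)), a), b)   [R2 at 1]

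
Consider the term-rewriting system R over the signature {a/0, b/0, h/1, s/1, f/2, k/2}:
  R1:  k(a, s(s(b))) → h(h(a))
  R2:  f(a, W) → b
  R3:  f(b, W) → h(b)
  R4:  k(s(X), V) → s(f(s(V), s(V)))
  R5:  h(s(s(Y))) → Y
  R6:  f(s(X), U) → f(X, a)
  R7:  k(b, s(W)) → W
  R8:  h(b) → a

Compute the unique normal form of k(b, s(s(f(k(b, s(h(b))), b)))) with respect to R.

s(b)

1. k(b, s(s(f(k(b, s(h(b))), b))))  →  s(f(k(b, s(h(b))), b))   [R7 at ε]
2. s(f(k(b, s(h(b))), b))  →  s(f(h(b), b))   [R7 at 1.1]
3. s(f(h(b), b))  →  s(f(a, b))   [R8 at 1.1]
4. s(f(a, b))  →  s(b)   [R2 at 1]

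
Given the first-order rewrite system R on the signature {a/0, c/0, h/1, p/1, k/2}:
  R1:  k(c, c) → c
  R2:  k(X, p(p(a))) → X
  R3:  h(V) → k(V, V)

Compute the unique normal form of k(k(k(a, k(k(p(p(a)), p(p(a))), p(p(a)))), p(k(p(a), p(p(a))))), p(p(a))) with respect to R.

a

1. k(k(k(a, k(k(p(p(a)), p(p(a))), p(p(a)))), p(k(p(a), p(p(a))))), p(p(a)))  →  k(k(a, k(k(p(p(a)), p(p(a))), p(p(a)))), p(k(p(a), p(p(a)))))   [R2 at ε]
2. k(k(a, k(k(p(p(a)), p(p(a))), p(p(a)))), p(k(p(a), p(p(a)))))  →  k(k(a, k(p(p(a)), p(p(a)))), p(k(p(a), p(p(a)))))   [R2 at 1.2]
3. k(k(a, k(p(p(a)), p(p(a)))), p(k(p(a), p(p(a)))))  →  k(k(a, p(p(a))), p(k(p(a), p(p(a)))))   [R2 at 1.2]
4. k(k(a, p(p(a))), p(k(p(a), p(p(a)))))  →  k(a, p(k(p(a), p(p(a)))))   [R2 at 1]
5. k(a, p(k(p(a), p(p(a)))))  →  k(a, p(p(a)))   [R2 at 2.1]
6. k(a, p(p(a)))  →  a   [R2 at ε]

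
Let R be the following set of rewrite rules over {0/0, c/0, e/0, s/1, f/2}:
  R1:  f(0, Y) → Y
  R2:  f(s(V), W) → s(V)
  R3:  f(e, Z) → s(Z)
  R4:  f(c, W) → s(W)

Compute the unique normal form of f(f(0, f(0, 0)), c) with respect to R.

1. f(f(0, f(0, 0)), c)  →  f(f(0, 0), c)   [R1 at 1]
2. f(f(0, 0), c)  →  f(0, c)   [R1 at 1]
3. f(0, c)  →  c   [R1 at ε]

c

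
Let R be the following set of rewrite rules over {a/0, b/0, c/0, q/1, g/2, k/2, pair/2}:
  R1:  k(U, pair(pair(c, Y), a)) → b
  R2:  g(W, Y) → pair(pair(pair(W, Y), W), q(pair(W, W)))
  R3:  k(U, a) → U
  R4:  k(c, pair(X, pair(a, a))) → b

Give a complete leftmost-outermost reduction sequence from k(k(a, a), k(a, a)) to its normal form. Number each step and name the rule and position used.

a

1. k(k(a, a), k(a, a))  →  k(a, k(a, a))   [R3 at 1]
2. k(a, k(a, a))  →  k(a, a)   [R3 at 2]
3. k(a, a)  →  a   [R3 at ε]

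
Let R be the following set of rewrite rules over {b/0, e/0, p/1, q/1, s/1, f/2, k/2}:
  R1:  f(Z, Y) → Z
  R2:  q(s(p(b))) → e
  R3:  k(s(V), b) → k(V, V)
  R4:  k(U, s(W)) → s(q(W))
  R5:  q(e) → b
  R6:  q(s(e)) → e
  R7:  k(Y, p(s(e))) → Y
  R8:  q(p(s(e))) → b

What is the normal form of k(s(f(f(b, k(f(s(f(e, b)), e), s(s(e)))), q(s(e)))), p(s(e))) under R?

s(b)

1. k(s(f(f(b, k(f(s(f(e, b)), e), s(s(e)))), q(s(e)))), p(s(e)))  →  s(f(f(b, k(f(s(f(e, b)), e), s(s(e)))), q(s(e))))   [R7 at ε]
2. s(f(f(b, k(f(s(f(e, b)), e), s(s(e)))), q(s(e))))  →  s(f(b, k(f(s(f(e, b)), e), s(s(e)))))   [R1 at 1]
3. s(f(b, k(f(s(f(e, b)), e), s(s(e)))))  →  s(b)   [R1 at 1]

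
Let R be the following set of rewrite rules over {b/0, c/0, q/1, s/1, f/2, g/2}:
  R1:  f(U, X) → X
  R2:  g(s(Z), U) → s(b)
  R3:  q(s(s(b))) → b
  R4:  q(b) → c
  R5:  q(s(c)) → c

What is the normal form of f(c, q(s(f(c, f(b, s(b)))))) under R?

b

1. f(c, q(s(f(c, f(b, s(b))))))  →  q(s(f(c, f(b, s(b)))))   [R1 at ε]
2. q(s(f(c, f(b, s(b)))))  →  q(s(f(b, s(b))))   [R1 at 1.1]
3. q(s(f(b, s(b))))  →  q(s(s(b)))   [R1 at 1.1]
4. q(s(s(b)))  →  b   [R3 at ε]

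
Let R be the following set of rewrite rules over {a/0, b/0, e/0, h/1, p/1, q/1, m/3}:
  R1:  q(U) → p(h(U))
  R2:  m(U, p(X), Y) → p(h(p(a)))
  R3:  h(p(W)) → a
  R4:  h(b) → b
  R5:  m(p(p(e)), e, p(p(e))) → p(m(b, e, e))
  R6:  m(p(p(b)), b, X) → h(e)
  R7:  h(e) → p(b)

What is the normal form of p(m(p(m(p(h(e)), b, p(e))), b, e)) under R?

1. p(m(p(m(p(h(e)), b, p(e))), b, e))  →  p(m(p(m(p(p(b)), b, p(e))), b, e))   [R7 at 1.1.1.1.1]
2. p(m(p(m(p(p(b)), b, p(e))), b, e))  →  p(m(p(h(e)), b, e))   [R6 at 1.1.1]
3. p(m(p(h(e)), b, e))  →  p(m(p(p(b)), b, e))   [R7 at 1.1.1]
4. p(m(p(p(b)), b, e))  →  p(h(e))   [R6 at 1]
5. p(h(e))  →  p(p(b))   [R7 at 1]

p(p(b))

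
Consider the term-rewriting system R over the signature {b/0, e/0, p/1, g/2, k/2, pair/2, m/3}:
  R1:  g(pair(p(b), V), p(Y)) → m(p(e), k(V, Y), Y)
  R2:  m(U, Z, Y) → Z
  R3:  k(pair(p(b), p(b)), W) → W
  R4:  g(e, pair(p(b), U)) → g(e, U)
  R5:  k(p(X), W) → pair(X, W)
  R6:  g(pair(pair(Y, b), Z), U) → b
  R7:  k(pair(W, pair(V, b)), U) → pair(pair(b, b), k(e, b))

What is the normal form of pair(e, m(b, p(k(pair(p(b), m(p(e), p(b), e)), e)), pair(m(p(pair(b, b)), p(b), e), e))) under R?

1. pair(e, m(b, p(k(pair(p(b), m(p(e), p(b), e)), e)), pair(m(p(pair(b, b)), p(b), e), e)))  →  pair(e, p(k(pair(p(b), m(p(e), p(b), e)), e)))   [R2 at 2]
2. pair(e, p(k(pair(p(b), m(p(e), p(b), e)), e)))  →  pair(e, p(k(pair(p(b), p(b)), e)))   [R2 at 2.1.1.2]
3. pair(e, p(k(pair(p(b), p(b)), e)))  →  pair(e, p(e))   [R3 at 2.1]

pair(e, p(e))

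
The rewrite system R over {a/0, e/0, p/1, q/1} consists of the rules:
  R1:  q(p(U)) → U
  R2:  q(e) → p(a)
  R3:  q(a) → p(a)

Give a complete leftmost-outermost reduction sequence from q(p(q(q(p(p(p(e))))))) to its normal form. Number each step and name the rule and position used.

p(e)

1. q(p(q(q(p(p(p(e)))))))  →  q(q(p(p(p(e)))))   [R1 at ε]
2. q(q(p(p(p(e)))))  →  q(p(p(e)))   [R1 at 1]
3. q(p(p(e)))  →  p(e)   [R1 at ε]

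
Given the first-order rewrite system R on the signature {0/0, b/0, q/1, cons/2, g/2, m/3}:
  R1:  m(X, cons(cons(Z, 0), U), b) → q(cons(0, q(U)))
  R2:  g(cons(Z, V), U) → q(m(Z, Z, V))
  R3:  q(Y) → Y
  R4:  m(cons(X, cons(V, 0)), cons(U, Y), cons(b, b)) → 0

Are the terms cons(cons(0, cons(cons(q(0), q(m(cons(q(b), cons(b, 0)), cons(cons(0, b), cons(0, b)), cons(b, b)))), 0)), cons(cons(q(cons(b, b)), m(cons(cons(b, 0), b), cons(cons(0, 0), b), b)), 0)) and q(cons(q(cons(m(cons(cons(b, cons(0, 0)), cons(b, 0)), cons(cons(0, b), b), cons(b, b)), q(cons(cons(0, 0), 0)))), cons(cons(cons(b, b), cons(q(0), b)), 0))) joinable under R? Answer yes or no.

yes — NF(t₁) = cons(cons(0, cons(cons(0, 0), 0)), cons(cons(cons(b, b), cons(0, b)), 0)), NF(t₂) = cons(cons(0, cons(cons(0, 0), 0)), cons(cons(cons(b, b), cons(0, b)), 0))

Reduce t₁ = cons(cons(0, cons(cons(q(0), q(m(cons(q(b), cons(b, 0)), cons(cons(0, b), cons(0, b)), cons(b, b)))), 0)), cons(cons(q(cons(b, b)), m(cons(cons(b, 0), b), cons(cons(0, 0), b), b)), 0)):
1. cons(cons(0, cons(cons(q(0), q(m(cons(q(b), cons(b, 0)), cons(cons(0, b), cons(0, b)), cons(b, b)))), 0)), cons(cons(q(cons(b, b)), m(cons(cons(b, 0), b), cons(cons(0, 0), b), b)), 0))  →  cons(cons(0, cons(cons(0, q(m(cons(q(b), cons(b, 0)), cons(cons(0, b), cons(0, b)), cons(b, b)))), 0)), cons(cons(q(cons(b, b)), m(cons(cons(b, 0), b), cons(cons(0, 0), b), b)), 0))   [R3 at 1.2.1.1]
2. cons(cons(0, cons(cons(0, q(m(cons(q(b), cons(b, 0)), cons(cons(0, b), cons(0, b)), cons(b, b)))), 0)), cons(cons(q(cons(b, b)), m(cons(cons(b, 0), b), cons(cons(0, 0), b), b)), 0))  →  cons(cons(0, cons(cons(0, m(cons(q(b), cons(b, 0)), cons(cons(0, b), cons(0, b)), cons(b, b))), 0)), cons(cons(q(cons(b, b)), m(cons(cons(b, 0), b), cons(cons(0, 0), b), b)), 0))   [R3 at 1.2.1.2]
3. cons(cons(0, cons(cons(0, m(cons(q(b), cons(b, 0)), cons(cons(0, b), cons(0, b)), cons(b, b))), 0)), cons(cons(q(cons(b, b)), m(cons(cons(b, 0), b), cons(cons(0, 0), b), b)), 0))  →  cons(cons(0, cons(cons(0, 0), 0)), cons(cons(q(cons(b, b)), m(cons(cons(b, 0), b), cons(cons(0, 0), b), b)), 0))   [R4 at 1.2.1.2]
4. cons(cons(0, cons(cons(0, 0), 0)), cons(cons(q(cons(b, b)), m(cons(cons(b, 0), b), cons(cons(0, 0), b), b)), 0))  →  cons(cons(0, cons(cons(0, 0), 0)), cons(cons(cons(b, b), m(cons(cons(b, 0), b), cons(cons(0, 0), b), b)), 0))   [R3 at 2.1.1]
5. cons(cons(0, cons(cons(0, 0), 0)), cons(cons(cons(b, b), m(cons(cons(b, 0), b), cons(cons(0, 0), b), b)), 0))  →  cons(cons(0, cons(cons(0, 0), 0)), cons(cons(cons(b, b), q(cons(0, q(b)))), 0))   [R1 at 2.1.2]
6. cons(cons(0, cons(cons(0, 0), 0)), cons(cons(cons(b, b), q(cons(0, q(b)))), 0))  →  cons(cons(0, cons(cons(0, 0), 0)), cons(cons(cons(b, b), cons(0, q(b))), 0))   [R3 at 2.1.2]
7. cons(cons(0, cons(cons(0, 0), 0)), cons(cons(cons(b, b), cons(0, q(b))), 0))  →  cons(cons(0, cons(cons(0, 0), 0)), cons(cons(cons(b, b), cons(0, b)), 0))   [R3 at 2.1.2.2]

Reduce t₂ = q(cons(q(cons(m(cons(cons(b, cons(0, 0)), cons(b, 0)), cons(cons(0, b), b), cons(b, b)), q(cons(cons(0, 0), 0)))), cons(cons(cons(b, b), cons(q(0), b)), 0))):
1. q(cons(q(cons(m(cons(cons(b, cons(0, 0)), cons(b, 0)), cons(cons(0, b), b), cons(b, b)), q(cons(cons(0, 0), 0)))), cons(cons(cons(b, b), cons(q(0), b)), 0)))  →  cons(q(cons(m(cons(cons(b, cons(0, 0)), cons(b, 0)), cons(cons(0, b), b), cons(b, b)), q(cons(cons(0, 0), 0)))), cons(cons(cons(b, b), cons(q(0), b)), 0))   [R3 at ε]
2. cons(q(cons(m(cons(cons(b, cons(0, 0)), cons(b, 0)), cons(cons(0, b), b), cons(b, b)), q(cons(cons(0, 0), 0)))), cons(cons(cons(b, b), cons(q(0), b)), 0))  →  cons(cons(m(cons(cons(b, cons(0, 0)), cons(b, 0)), cons(cons(0, b), b), cons(b, b)), q(cons(cons(0, 0), 0))), cons(cons(cons(b, b), cons(q(0), b)), 0))   [R3 at 1]
3. cons(cons(m(cons(cons(b, cons(0, 0)), cons(b, 0)), cons(cons(0, b), b), cons(b, b)), q(cons(cons(0, 0), 0))), cons(cons(cons(b, b), cons(q(0), b)), 0))  →  cons(cons(0, q(cons(cons(0, 0), 0))), cons(cons(cons(b, b), cons(q(0), b)), 0))   [R4 at 1.1]
4. cons(cons(0, q(cons(cons(0, 0), 0))), cons(cons(cons(b, b), cons(q(0), b)), 0))  →  cons(cons(0, cons(cons(0, 0), 0)), cons(cons(cons(b, b), cons(q(0), b)), 0))   [R3 at 1.2]
5. cons(cons(0, cons(cons(0, 0), 0)), cons(cons(cons(b, b), cons(q(0), b)), 0))  →  cons(cons(0, cons(cons(0, 0), 0)), cons(cons(cons(b, b), cons(0, b)), 0))   [R3 at 2.1.2.1]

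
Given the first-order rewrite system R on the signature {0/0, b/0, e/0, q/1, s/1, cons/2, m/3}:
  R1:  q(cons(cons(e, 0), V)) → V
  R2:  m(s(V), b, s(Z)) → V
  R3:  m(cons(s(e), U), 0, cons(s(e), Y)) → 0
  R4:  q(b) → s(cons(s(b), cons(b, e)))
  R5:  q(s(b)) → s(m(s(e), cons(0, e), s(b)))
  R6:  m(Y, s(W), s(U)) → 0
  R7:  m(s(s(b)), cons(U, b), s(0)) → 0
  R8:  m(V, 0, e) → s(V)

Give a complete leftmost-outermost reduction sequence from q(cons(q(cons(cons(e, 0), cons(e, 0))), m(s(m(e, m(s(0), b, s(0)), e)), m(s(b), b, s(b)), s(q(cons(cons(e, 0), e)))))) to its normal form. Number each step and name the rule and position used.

s(e)

1. q(cons(q(cons(cons(e, 0), cons(e, 0))), m(s(m(e, m(s(0), b, s(0)), e)), m(s(b), b, s(b)), s(q(cons(cons(e, 0), e))))))  →  q(cons(cons(e, 0), m(s(m(e, m(s(0), b, s(0)), e)), m(s(b), b, s(b)), s(q(cons(cons(e, 0), e))))))   [R1 at 1.1]
2. q(cons(cons(e, 0), m(s(m(e, m(s(0), b, s(0)), e)), m(s(b), b, s(b)), s(q(cons(cons(e, 0), e))))))  →  m(s(m(e, m(s(0), b, s(0)), e)), m(s(b), b, s(b)), s(q(cons(cons(e, 0), e))))   [R1 at ε]
3. m(s(m(e, m(s(0), b, s(0)), e)), m(s(b), b, s(b)), s(q(cons(cons(e, 0), e))))  →  m(s(m(e, 0, e)), m(s(b), b, s(b)), s(q(cons(cons(e, 0), e))))   [R2 at 1.1.2]
4. m(s(m(e, 0, e)), m(s(b), b, s(b)), s(q(cons(cons(e, 0), e))))  →  m(s(s(e)), m(s(b), b, s(b)), s(q(cons(cons(e, 0), e))))   [R8 at 1.1]
5. m(s(s(e)), m(s(b), b, s(b)), s(q(cons(cons(e, 0), e))))  →  m(s(s(e)), b, s(q(cons(cons(e, 0), e))))   [R2 at 2]
6. m(s(s(e)), b, s(q(cons(cons(e, 0), e))))  →  s(e)   [R2 at ε]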